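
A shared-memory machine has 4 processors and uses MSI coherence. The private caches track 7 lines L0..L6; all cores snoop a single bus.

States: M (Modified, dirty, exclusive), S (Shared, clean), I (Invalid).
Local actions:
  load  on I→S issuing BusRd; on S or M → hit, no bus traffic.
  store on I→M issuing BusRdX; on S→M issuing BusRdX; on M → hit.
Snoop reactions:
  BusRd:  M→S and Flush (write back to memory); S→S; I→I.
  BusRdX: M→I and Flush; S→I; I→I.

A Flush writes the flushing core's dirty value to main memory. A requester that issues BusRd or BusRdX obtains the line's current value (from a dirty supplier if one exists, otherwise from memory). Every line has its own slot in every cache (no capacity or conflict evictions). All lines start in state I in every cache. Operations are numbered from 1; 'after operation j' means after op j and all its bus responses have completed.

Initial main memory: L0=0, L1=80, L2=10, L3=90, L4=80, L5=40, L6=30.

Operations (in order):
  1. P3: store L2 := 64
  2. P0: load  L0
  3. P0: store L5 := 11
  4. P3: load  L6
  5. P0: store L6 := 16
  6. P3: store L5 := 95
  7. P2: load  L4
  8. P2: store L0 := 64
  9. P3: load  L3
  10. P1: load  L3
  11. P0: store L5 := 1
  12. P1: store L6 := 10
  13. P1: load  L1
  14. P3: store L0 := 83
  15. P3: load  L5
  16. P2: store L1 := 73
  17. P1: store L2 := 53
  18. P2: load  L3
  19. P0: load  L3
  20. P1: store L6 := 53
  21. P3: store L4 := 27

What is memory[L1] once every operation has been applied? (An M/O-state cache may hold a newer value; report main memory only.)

1. P3: store L2 := 64  bus=[BusRdX]  L2: P0=I P1=I P2=I P3=M  mem[L2]=10
2. P0: load  L0  bus=[BusRd]  L0: P0=S P1=I P2=I P3=I  mem[L0]=0
3. P0: store L5 := 11  bus=[BusRdX]  L5: P0=M P1=I P2=I P3=I  mem[L5]=40
4. P3: load  L6  bus=[BusRd]  L6: P0=I P1=I P2=I P3=S  mem[L6]=30
5. P0: store L6 := 16  bus=[BusRdX]  L6: P0=M P1=I P2=I P3=I  mem[L6]=30
6. P3: store L5 := 95  bus=[BusRdX,Flush]  L5: P0=I P1=I P2=I P3=M  mem[L5]=11
7. P2: load  L4  bus=[BusRd]  L4: P0=I P1=I P2=S P3=I  mem[L4]=80
8. P2: store L0 := 64  bus=[BusRdX]  L0: P0=I P1=I P2=M P3=I  mem[L0]=0
9. P3: load  L3  bus=[BusRd]  L3: P0=I P1=I P2=I P3=S  mem[L3]=90
10. P1: load  L3  bus=[BusRd]  L3: P0=I P1=S P2=I P3=S  mem[L3]=90
11. P0: store L5 := 1  bus=[BusRdX,Flush]  L5: P0=M P1=I P2=I P3=I  mem[L5]=95
12. P1: store L6 := 10  bus=[BusRdX,Flush]  L6: P0=I P1=M P2=I P3=I  mem[L6]=16
13. P1: load  L1  bus=[BusRd]  L1: P0=I P1=S P2=I P3=I  mem[L1]=80
14. P3: store L0 := 83  bus=[BusRdX,Flush]  L0: P0=I P1=I P2=I P3=M  mem[L0]=64
15. P3: load  L5  bus=[BusRd,Flush]  L5: P0=S P1=I P2=I P3=S  mem[L5]=1
16. P2: store L1 := 73  bus=[BusRdX]  L1: P0=I P1=I P2=M P3=I  mem[L1]=80
17. P1: store L2 := 53  bus=[BusRdX,Flush]  L2: P0=I P1=M P2=I P3=I  mem[L2]=64
18. P2: load  L3  bus=[BusRd]  L3: P0=I P1=S P2=S P3=S  mem[L3]=90
19. P0: load  L3  bus=[BusRd]  L3: P0=S P1=S P2=S P3=S  mem[L3]=90
20. P1: store L6 := 53  bus=[-]  L6: P0=I P1=M P2=I P3=I  mem[L6]=16
21. P3: store L4 := 27  bus=[BusRdX]  L4: P0=I P1=I P2=I P3=M  mem[L4]=80

memory[L1] = 80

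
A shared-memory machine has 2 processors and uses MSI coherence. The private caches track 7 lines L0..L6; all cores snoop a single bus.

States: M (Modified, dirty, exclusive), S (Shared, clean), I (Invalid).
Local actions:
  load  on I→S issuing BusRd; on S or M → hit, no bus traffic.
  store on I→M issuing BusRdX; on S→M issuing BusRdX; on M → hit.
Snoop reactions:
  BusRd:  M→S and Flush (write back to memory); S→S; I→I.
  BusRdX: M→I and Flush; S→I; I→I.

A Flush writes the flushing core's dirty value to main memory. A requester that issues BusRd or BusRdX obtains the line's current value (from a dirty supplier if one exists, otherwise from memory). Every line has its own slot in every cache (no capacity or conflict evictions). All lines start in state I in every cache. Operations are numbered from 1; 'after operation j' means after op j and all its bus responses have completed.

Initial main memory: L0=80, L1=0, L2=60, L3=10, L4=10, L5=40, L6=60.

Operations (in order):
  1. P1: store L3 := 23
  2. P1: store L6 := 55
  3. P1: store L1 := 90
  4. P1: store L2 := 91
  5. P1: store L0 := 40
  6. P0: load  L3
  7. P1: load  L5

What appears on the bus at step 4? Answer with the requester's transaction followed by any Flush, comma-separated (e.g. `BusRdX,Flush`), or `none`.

bus = BusRdX

step 1: P1: store L3 := 23  ⟶  IM  (L3)  txn=BusRdX  M[L3]=10
step 2: P1: store L6 := 55  ⟶  IM  (L6)  txn=BusRdX  M[L6]=60
step 3: P1: store L1 := 90  ⟶  IM  (L1)  txn=BusRdX  M[L1]=0
step 4: P1: store L2 := 91  ⟶  IM  (L2)  txn=BusRdX  M[L2]=60
step 5: P1: store L0 := 40  ⟶  IM  (L0)  txn=BusRdX  M[L0]=80
step 6: P0: load  L3  ⟶  SS  (L3)  txn=BusRd+Flush  M[L3]=23
step 7: P1: load  L5  ⟶  IS  (L5)  txn=BusRd  M[L5]=40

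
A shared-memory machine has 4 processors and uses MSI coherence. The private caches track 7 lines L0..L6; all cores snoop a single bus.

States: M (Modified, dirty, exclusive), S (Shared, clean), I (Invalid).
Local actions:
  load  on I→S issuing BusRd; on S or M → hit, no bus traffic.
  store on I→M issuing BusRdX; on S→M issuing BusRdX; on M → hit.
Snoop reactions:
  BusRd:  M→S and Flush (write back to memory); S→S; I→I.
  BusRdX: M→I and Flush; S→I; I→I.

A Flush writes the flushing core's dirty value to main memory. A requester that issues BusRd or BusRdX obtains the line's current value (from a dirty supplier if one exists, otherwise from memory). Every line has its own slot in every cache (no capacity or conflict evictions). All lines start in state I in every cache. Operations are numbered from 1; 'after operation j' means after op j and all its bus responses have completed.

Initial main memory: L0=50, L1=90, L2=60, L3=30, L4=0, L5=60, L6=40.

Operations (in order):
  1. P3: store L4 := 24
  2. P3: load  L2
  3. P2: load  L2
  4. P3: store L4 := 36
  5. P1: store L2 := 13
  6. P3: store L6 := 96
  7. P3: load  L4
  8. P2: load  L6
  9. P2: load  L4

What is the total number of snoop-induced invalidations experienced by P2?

invalidations = 1

[1] P3: store L4 := 24 | P0:I, P1:I, P2:I, P3:M(24) | bus: BusRdX
[2] P3: load  L2 | P0:I, P1:I, P2:I, P3:S(60) | bus: BusRd
[3] P2: load  L2 | P0:I, P1:I, P2:S(60), P3:S(60) | bus: BusRd
[4] P3: store L4 := 36 | P0:I, P1:I, P2:I, P3:M(36) | bus: none
[5] P1: store L2 := 13 | P0:I, P1:M(13), P2:I, P3:I | bus: BusRdX
[6] P3: store L6 := 96 | P0:I, P1:I, P2:I, P3:M(96) | bus: BusRdX
[7] P3: load  L4 | P0:I, P1:I, P2:I, P3:M(36) | bus: none
[8] P2: load  L6 | P0:I, P1:I, P2:S(96), P3:S(96) | bus: BusRd,Flush
[9] P2: load  L4 | P0:I, P1:I, P2:S(36), P3:S(36) | bus: BusRd,Flush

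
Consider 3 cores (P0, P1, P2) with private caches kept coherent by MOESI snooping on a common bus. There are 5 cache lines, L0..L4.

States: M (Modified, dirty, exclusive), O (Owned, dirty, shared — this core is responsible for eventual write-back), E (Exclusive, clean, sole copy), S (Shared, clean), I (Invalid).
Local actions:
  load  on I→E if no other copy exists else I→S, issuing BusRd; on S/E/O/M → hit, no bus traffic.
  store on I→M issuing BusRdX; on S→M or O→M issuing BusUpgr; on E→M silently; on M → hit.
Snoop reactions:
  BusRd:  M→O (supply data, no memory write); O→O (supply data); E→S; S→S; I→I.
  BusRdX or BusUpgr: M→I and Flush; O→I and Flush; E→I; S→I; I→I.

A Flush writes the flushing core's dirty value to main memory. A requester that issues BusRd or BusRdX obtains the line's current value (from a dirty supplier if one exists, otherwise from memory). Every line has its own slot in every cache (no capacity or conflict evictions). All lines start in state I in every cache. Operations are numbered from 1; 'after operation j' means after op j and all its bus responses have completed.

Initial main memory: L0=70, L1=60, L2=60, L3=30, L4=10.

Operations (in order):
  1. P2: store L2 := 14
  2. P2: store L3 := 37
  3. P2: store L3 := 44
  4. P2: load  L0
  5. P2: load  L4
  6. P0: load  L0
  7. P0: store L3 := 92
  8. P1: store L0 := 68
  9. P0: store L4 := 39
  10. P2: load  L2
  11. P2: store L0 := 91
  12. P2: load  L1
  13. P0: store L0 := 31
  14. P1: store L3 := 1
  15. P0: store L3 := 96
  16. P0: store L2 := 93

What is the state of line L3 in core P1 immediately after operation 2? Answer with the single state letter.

[1] P2: store L2 := 14 | P0:I, P1:I, P2:M(14) | bus: BusRdX
[2] P2: store L3 := 37 | P0:I, P1:I, P2:M(37) | bus: BusRdX
[3] P2: store L3 := 44 | P0:I, P1:I, P2:M(44) | bus: none
[4] P2: load  L0 | P0:I, P1:I, P2:E(70) | bus: BusRd
[5] P2: load  L4 | P0:I, P1:I, P2:E(10) | bus: BusRd
[6] P0: load  L0 | P0:S(70), P1:I, P2:S(70) | bus: BusRd
[7] P0: store L3 := 92 | P0:M(92), P1:I, P2:I | bus: BusRdX,Flush
[8] P1: store L0 := 68 | P0:I, P1:M(68), P2:I | bus: BusRdX
[9] P0: store L4 := 39 | P0:M(39), P1:I, P2:I | bus: BusRdX
[10] P2: load  L2 | P0:I, P1:I, P2:M(14) | bus: none
[11] P2: store L0 := 91 | P0:I, P1:I, P2:M(91) | bus: BusRdX,Flush
[12] P2: load  L1 | P0:I, P1:I, P2:E(60) | bus: BusRd
[13] P0: store L0 := 31 | P0:M(31), P1:I, P2:I | bus: BusRdX,Flush
[14] P1: store L3 := 1 | P0:I, P1:M(1), P2:I | bus: BusRdX,Flush
[15] P0: store L3 := 96 | P0:M(96), P1:I, P2:I | bus: BusRdX,Flush
[16] P0: store L2 := 93 | P0:M(93), P1:I, P2:I | bus: BusRdX,Flush

state = I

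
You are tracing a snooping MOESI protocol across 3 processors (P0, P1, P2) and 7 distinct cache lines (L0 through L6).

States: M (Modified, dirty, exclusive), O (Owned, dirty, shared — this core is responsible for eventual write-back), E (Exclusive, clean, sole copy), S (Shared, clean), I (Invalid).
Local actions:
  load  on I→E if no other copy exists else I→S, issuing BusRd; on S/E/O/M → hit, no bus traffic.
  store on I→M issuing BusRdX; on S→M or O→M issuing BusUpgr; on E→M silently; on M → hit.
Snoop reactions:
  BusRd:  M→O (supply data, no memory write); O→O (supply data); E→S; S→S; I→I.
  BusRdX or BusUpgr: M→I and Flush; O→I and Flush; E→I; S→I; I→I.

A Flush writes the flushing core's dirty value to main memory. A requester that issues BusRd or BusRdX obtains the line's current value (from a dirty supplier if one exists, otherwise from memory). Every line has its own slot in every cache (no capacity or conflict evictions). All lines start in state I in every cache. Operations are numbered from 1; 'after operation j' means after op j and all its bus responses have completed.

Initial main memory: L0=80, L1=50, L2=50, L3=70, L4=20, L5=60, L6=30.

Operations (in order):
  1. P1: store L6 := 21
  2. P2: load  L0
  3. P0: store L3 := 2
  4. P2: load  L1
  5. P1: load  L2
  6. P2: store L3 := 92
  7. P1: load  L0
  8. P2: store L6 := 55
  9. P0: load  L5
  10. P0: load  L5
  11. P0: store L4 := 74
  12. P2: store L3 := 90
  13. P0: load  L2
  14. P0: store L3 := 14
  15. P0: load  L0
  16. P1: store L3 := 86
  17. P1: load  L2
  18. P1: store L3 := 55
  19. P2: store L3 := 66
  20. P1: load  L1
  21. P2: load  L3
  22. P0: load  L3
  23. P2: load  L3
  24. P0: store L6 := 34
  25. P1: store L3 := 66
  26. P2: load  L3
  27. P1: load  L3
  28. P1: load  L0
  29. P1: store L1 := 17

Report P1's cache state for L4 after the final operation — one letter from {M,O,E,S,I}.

step 1: P1: store L6 := 21  ⟶  IMI  (L6)  txn=BusRdX  M[L6]=30
step 2: P2: load  L0  ⟶  IIE  (L0)  txn=BusRd  M[L0]=80
step 3: P0: store L3 := 2  ⟶  MII  (L3)  txn=BusRdX  M[L3]=70
step 4: P2: load  L1  ⟶  IIE  (L1)  txn=BusRd  M[L1]=50
step 5: P1: load  L2  ⟶  IEI  (L2)  txn=BusRd  M[L2]=50
step 6: P2: store L3 := 92  ⟶  IIM  (L3)  txn=BusRdX+Flush  M[L3]=2
step 7: P1: load  L0  ⟶  ISS  (L0)  txn=BusRd  M[L0]=80
step 8: P2: store L6 := 55  ⟶  IIM  (L6)  txn=BusRdX+Flush  M[L6]=21
step 9: P0: load  L5  ⟶  EII  (L5)  txn=BusRd  M[L5]=60
step 10: P0: load  L5  ⟶  EII  (L5)  txn=∅  M[L5]=60
step 11: P0: store L4 := 74  ⟶  MII  (L4)  txn=BusRdX  M[L4]=20
step 12: P2: store L3 := 90  ⟶  IIM  (L3)  txn=∅  M[L3]=2
step 13: P0: load  L2  ⟶  SSI  (L2)  txn=BusRd  M[L2]=50
step 14: P0: store L3 := 14  ⟶  MII  (L3)  txn=BusRdX+Flush  M[L3]=90
step 15: P0: load  L0  ⟶  SSS  (L0)  txn=BusRd  M[L0]=80
step 16: P1: store L3 := 86  ⟶  IMI  (L3)  txn=BusRdX+Flush  M[L3]=14
step 17: P1: load  L2  ⟶  SSI  (L2)  txn=∅  M[L2]=50
step 18: P1: store L3 := 55  ⟶  IMI  (L3)  txn=∅  M[L3]=14
step 19: P2: store L3 := 66  ⟶  IIM  (L3)  txn=BusRdX+Flush  M[L3]=55
step 20: P1: load  L1  ⟶  ISS  (L1)  txn=BusRd  M[L1]=50
step 21: P2: load  L3  ⟶  IIM  (L3)  txn=∅  M[L3]=55
step 22: P0: load  L3  ⟶  SIO  (L3)  txn=BusRd  M[L3]=55
step 23: P2: load  L3  ⟶  SIO  (L3)  txn=∅  M[L3]=55
step 24: P0: store L6 := 34  ⟶  MII  (L6)  txn=BusRdX+Flush  M[L6]=55
step 25: P1: store L3 := 66  ⟶  IMI  (L3)  txn=BusRdX+Flush  M[L3]=66
step 26: P2: load  L3  ⟶  IOS  (L3)  txn=BusRd  M[L3]=66
step 27: P1: load  L3  ⟶  IOS  (L3)  txn=∅  M[L3]=66
step 28: P1: load  L0  ⟶  SSS  (L0)  txn=∅  M[L0]=80
step 29: P1: store L1 := 17  ⟶  IMI  (L1)  txn=BusUpgr  M[L1]=50

state = I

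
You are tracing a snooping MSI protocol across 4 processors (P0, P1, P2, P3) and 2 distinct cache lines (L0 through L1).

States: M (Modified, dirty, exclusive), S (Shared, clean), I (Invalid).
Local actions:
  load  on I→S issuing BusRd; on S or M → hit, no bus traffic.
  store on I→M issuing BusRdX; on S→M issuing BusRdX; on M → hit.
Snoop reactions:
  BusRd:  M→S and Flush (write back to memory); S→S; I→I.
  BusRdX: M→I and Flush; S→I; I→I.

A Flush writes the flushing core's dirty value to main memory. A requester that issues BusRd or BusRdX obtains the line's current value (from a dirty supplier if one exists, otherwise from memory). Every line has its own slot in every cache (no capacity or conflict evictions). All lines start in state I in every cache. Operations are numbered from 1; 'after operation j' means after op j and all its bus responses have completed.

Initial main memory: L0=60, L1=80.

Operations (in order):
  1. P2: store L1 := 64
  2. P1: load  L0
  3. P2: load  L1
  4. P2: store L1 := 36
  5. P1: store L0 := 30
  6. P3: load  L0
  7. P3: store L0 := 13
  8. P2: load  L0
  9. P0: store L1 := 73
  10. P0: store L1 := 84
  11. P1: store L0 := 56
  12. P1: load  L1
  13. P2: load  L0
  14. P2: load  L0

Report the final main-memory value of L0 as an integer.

  op1 P2: store L1 := 64 → I/I/M/I on L1; bus BusRdX; mem=80
  op2 P1: load  L0 → I/S/I/I on L0; bus BusRd; mem=60
  op3 P2: load  L1 → I/I/M/I on L1; bus (none); mem=80
  op4 P2: store L1 := 36 → I/I/M/I on L1; bus (none); mem=80
  op5 P1: store L0 := 30 → I/M/I/I on L0; bus BusRdX; mem=60
  op6 P3: load  L0 → I/S/I/S on L0; bus BusRd Flush; mem=30
  op7 P3: store L0 := 13 → I/I/I/M on L0; bus BusRdX; mem=30
  op8 P2: load  L0 → I/I/S/S on L0; bus BusRd Flush; mem=13
  op9 P0: store L1 := 73 → M/I/I/I on L1; bus BusRdX Flush; mem=36
  op10 P0: store L1 := 84 → M/I/I/I on L1; bus (none); mem=36
  op11 P1: store L0 := 56 → I/M/I/I on L0; bus BusRdX; mem=13
  op12 P1: load  L1 → S/S/I/I on L1; bus BusRd Flush; mem=84
  op13 P2: load  L0 → I/S/S/I on L0; bus BusRd Flush; mem=56
  op14 P2: load  L0 → I/S/S/I on L0; bus (none); mem=56

memory[L0] = 56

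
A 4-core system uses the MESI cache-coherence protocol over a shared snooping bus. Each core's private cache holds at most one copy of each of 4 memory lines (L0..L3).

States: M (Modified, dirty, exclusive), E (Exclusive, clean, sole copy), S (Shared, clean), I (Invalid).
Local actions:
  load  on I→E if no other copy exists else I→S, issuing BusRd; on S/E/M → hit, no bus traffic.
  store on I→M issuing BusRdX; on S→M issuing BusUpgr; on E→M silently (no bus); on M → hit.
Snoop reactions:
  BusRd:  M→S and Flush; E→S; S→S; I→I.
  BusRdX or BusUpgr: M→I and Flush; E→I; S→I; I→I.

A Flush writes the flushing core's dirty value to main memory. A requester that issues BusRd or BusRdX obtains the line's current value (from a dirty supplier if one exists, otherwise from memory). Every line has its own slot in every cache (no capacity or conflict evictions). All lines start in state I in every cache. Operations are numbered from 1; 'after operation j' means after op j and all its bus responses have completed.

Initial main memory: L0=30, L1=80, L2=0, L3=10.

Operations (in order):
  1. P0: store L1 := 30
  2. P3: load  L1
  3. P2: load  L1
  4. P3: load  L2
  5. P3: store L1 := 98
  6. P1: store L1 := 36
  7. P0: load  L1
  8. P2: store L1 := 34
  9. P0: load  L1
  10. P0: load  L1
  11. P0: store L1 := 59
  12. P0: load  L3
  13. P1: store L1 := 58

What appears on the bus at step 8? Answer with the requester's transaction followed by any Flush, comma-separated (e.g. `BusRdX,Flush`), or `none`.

bus = BusRdX

[1] P0: store L1 := 30 | P0:M(30), P1:I, P2:I, P3:I | bus: BusRdX
[2] P3: load  L1 | P0:S(30), P1:I, P2:I, P3:S(30) | bus: BusRd,Flush
[3] P2: load  L1 | P0:S(30), P1:I, P2:S(30), P3:S(30) | bus: BusRd
[4] P3: load  L2 | P0:I, P1:I, P2:I, P3:E(0) | bus: BusRd
[5] P3: store L1 := 98 | P0:I, P1:I, P2:I, P3:M(98) | bus: BusUpgr
[6] P1: store L1 := 36 | P0:I, P1:M(36), P2:I, P3:I | bus: BusRdX,Flush
[7] P0: load  L1 | P0:S(36), P1:S(36), P2:I, P3:I | bus: BusRd,Flush
[8] P2: store L1 := 34 | P0:I, P1:I, P2:M(34), P3:I | bus: BusRdX
[9] P0: load  L1 | P0:S(34), P1:I, P2:S(34), P3:I | bus: BusRd,Flush
[10] P0: load  L1 | P0:S(34), P1:I, P2:S(34), P3:I | bus: none
[11] P0: store L1 := 59 | P0:M(59), P1:I, P2:I, P3:I | bus: BusUpgr
[12] P0: load  L3 | P0:E(10), P1:I, P2:I, P3:I | bus: BusRd
[13] P1: store L1 := 58 | P0:I, P1:M(58), P2:I, P3:I | bus: BusRdX,Flush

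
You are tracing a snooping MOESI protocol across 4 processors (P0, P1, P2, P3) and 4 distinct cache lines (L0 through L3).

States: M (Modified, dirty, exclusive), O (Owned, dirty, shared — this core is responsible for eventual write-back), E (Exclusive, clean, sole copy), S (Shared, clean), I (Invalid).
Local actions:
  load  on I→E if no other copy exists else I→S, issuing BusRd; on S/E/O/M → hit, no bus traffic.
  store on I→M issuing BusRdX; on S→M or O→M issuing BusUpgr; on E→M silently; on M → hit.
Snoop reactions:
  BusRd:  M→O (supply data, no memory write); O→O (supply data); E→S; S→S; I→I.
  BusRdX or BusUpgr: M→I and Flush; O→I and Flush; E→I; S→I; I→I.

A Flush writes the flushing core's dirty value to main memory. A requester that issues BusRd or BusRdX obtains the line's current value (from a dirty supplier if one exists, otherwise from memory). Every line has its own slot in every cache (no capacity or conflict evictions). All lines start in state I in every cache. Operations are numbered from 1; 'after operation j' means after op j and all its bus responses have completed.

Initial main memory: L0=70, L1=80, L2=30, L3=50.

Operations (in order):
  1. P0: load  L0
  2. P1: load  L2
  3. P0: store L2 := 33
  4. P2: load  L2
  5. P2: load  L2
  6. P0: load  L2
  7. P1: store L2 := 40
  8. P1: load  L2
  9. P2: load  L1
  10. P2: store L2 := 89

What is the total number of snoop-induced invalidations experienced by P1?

step 1: P0: load  L0  ⟶  EIII  (L0)  txn=BusRd  M[L0]=70
step 2: P1: load  L2  ⟶  IEII  (L2)  txn=BusRd  M[L2]=30
step 3: P0: store L2 := 33  ⟶  MIII  (L2)  txn=BusRdX  M[L2]=30
step 4: P2: load  L2  ⟶  OISI  (L2)  txn=BusRd  M[L2]=30
step 5: P2: load  L2  ⟶  OISI  (L2)  txn=∅  M[L2]=30
step 6: P0: load  L2  ⟶  OISI  (L2)  txn=∅  M[L2]=30
step 7: P1: store L2 := 40  ⟶  IMII  (L2)  txn=BusRdX+Flush  M[L2]=33
step 8: P1: load  L2  ⟶  IMII  (L2)  txn=∅  M[L2]=33
step 9: P2: load  L1  ⟶  IIEI  (L1)  txn=BusRd  M[L1]=80
step 10: P2: store L2 := 89  ⟶  IIMI  (L2)  txn=BusRdX+Flush  M[L2]=40

invalidations = 2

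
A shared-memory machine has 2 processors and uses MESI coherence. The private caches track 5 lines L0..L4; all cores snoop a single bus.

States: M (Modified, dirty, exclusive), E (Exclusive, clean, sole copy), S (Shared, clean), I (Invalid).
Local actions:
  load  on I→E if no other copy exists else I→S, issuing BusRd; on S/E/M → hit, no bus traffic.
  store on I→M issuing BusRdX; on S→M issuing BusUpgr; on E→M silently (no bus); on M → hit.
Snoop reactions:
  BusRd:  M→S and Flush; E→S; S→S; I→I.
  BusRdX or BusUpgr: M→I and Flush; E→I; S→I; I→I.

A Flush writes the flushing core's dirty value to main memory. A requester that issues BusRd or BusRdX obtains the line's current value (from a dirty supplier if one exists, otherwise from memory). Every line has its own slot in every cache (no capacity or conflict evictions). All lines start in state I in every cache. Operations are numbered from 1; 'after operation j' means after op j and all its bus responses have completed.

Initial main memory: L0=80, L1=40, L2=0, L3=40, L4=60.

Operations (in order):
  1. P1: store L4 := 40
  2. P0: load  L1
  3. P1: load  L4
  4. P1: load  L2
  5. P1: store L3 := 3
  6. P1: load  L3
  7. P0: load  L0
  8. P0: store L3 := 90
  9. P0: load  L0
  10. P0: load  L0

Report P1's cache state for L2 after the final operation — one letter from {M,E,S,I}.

state = E

  op1 P1: store L4 := 40 → I/M on L4; bus BusRdX; mem=60
  op2 P0: load  L1 → E/I on L1; bus BusRd; mem=40
  op3 P1: load  L4 → I/M on L4; bus (none); mem=60
  op4 P1: load  L2 → I/E on L2; bus BusRd; mem=0
  op5 P1: store L3 := 3 → I/M on L3; bus BusRdX; mem=40
  op6 P1: load  L3 → I/M on L3; bus (none); mem=40
  op7 P0: load  L0 → E/I on L0; bus BusRd; mem=80
  op8 P0: store L3 := 90 → M/I on L3; bus BusRdX Flush; mem=3
  op9 P0: load  L0 → E/I on L0; bus (none); mem=80
  op10 P0: load  L0 → E/I on L0; bus (none); mem=80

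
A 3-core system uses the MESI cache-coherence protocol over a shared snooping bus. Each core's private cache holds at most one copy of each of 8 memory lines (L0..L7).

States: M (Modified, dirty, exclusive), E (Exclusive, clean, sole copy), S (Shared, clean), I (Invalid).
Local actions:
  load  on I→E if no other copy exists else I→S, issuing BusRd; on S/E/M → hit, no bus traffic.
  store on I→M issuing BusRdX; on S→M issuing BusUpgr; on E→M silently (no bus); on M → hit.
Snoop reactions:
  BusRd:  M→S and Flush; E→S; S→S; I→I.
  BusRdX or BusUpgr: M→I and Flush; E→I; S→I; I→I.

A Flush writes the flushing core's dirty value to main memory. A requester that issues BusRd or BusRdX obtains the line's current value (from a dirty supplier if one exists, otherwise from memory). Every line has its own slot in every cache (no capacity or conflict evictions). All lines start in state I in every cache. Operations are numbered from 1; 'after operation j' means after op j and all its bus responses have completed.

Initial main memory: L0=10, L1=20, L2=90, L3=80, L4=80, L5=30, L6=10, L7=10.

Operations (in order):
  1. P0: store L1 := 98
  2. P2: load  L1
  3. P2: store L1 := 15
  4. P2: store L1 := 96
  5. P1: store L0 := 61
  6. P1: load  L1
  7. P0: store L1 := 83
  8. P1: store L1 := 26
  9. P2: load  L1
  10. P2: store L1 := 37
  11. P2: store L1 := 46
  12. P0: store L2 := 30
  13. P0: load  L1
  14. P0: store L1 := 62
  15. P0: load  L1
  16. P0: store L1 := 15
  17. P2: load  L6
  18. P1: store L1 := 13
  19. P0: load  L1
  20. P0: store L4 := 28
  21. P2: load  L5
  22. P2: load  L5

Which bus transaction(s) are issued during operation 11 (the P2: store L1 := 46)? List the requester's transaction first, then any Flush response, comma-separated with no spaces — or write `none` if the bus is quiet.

bus = none

1. P0: store L1 := 98  bus=[BusRdX]  L1: P0=M P1=I P2=I  mem[L1]=20
2. P2: load  L1  bus=[BusRd,Flush]  L1: P0=S P1=I P2=S  mem[L1]=98
3. P2: store L1 := 15  bus=[BusUpgr]  L1: P0=I P1=I P2=M  mem[L1]=98
4. P2: store L1 := 96  bus=[-]  L1: P0=I P1=I P2=M  mem[L1]=98
5. P1: store L0 := 61  bus=[BusRdX]  L0: P0=I P1=M P2=I  mem[L0]=10
6. P1: load  L1  bus=[BusRd,Flush]  L1: P0=I P1=S P2=S  mem[L1]=96
7. P0: store L1 := 83  bus=[BusRdX]  L1: P0=M P1=I P2=I  mem[L1]=96
8. P1: store L1 := 26  bus=[BusRdX,Flush]  L1: P0=I P1=M P2=I  mem[L1]=83
9. P2: load  L1  bus=[BusRd,Flush]  L1: P0=I P1=S P2=S  mem[L1]=26
10. P2: store L1 := 37  bus=[BusUpgr]  L1: P0=I P1=I P2=M  mem[L1]=26
11. P2: store L1 := 46  bus=[-]  L1: P0=I P1=I P2=M  mem[L1]=26
12. P0: store L2 := 30  bus=[BusRdX]  L2: P0=M P1=I P2=I  mem[L2]=90
13. P0: load  L1  bus=[BusRd,Flush]  L1: P0=S P1=I P2=S  mem[L1]=46
14. P0: store L1 := 62  bus=[BusUpgr]  L1: P0=M P1=I P2=I  mem[L1]=46
15. P0: load  L1  bus=[-]  L1: P0=M P1=I P2=I  mem[L1]=46
16. P0: store L1 := 15  bus=[-]  L1: P0=M P1=I P2=I  mem[L1]=46
17. P2: load  L6  bus=[BusRd]  L6: P0=I P1=I P2=E  mem[L6]=10
18. P1: store L1 := 13  bus=[BusRdX,Flush]  L1: P0=I P1=M P2=I  mem[L1]=15
19. P0: load  L1  bus=[BusRd,Flush]  L1: P0=S P1=S P2=I  mem[L1]=13
20. P0: store L4 := 28  bus=[BusRdX]  L4: P0=M P1=I P2=I  mem[L4]=80
21. P2: load  L5  bus=[BusRd]  L5: P0=I P1=I P2=E  mem[L5]=30
22. P2: load  L5  bus=[-]  L5: P0=I P1=I P2=E  mem[L5]=30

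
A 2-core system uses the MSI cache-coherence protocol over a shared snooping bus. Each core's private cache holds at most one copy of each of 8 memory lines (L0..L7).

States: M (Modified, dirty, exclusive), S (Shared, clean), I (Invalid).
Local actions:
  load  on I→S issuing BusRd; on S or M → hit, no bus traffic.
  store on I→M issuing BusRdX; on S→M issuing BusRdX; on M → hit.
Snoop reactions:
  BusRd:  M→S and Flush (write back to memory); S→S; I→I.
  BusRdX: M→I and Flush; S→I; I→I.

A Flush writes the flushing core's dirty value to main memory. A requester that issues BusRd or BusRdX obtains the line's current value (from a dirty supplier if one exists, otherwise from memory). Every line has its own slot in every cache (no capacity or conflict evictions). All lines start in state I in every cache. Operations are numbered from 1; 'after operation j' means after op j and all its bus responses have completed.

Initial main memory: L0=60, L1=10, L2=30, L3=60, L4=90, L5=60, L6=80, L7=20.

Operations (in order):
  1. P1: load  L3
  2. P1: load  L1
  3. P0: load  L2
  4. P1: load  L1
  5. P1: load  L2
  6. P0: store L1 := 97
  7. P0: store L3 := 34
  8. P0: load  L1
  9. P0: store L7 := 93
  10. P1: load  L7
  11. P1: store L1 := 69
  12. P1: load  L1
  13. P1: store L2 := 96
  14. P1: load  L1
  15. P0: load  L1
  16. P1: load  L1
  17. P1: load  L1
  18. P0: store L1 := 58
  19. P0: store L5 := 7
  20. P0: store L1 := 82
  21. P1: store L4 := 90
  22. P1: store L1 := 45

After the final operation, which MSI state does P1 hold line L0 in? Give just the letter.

  op1 P1: load  L3 → I/S on L3; bus BusRd; mem=60
  op2 P1: load  L1 → I/S on L1; bus BusRd; mem=10
  op3 P0: load  L2 → S/I on L2; bus BusRd; mem=30
  op4 P1: load  L1 → I/S on L1; bus (none); mem=10
  op5 P1: load  L2 → S/S on L2; bus BusRd; mem=30
  op6 P0: store L1 := 97 → M/I on L1; bus BusRdX; mem=10
  op7 P0: store L3 := 34 → M/I on L3; bus BusRdX; mem=60
  op8 P0: load  L1 → M/I on L1; bus (none); mem=10
  op9 P0: store L7 := 93 → M/I on L7; bus BusRdX; mem=20
  op10 P1: load  L7 → S/S on L7; bus BusRd Flush; mem=93
  op11 P1: store L1 := 69 → I/M on L1; bus BusRdX Flush; mem=97
  op12 P1: load  L1 → I/M on L1; bus (none); mem=97
  op13 P1: store L2 := 96 → I/M on L2; bus BusRdX; mem=30
  op14 P1: load  L1 → I/M on L1; bus (none); mem=97
  op15 P0: load  L1 → S/S on L1; bus BusRd Flush; mem=69
  op16 P1: load  L1 → S/S on L1; bus (none); mem=69
  op17 P1: load  L1 → S/S on L1; bus (none); mem=69
  op18 P0: store L1 := 58 → M/I on L1; bus BusRdX; mem=69
  op19 P0: store L5 := 7 → M/I on L5; bus BusRdX; mem=60
  op20 P0: store L1 := 82 → M/I on L1; bus (none); mem=69
  op21 P1: store L4 := 90 → I/M on L4; bus BusRdX; mem=90
  op22 P1: store L1 := 45 → I/M on L1; bus BusRdX Flush; mem=82

state = I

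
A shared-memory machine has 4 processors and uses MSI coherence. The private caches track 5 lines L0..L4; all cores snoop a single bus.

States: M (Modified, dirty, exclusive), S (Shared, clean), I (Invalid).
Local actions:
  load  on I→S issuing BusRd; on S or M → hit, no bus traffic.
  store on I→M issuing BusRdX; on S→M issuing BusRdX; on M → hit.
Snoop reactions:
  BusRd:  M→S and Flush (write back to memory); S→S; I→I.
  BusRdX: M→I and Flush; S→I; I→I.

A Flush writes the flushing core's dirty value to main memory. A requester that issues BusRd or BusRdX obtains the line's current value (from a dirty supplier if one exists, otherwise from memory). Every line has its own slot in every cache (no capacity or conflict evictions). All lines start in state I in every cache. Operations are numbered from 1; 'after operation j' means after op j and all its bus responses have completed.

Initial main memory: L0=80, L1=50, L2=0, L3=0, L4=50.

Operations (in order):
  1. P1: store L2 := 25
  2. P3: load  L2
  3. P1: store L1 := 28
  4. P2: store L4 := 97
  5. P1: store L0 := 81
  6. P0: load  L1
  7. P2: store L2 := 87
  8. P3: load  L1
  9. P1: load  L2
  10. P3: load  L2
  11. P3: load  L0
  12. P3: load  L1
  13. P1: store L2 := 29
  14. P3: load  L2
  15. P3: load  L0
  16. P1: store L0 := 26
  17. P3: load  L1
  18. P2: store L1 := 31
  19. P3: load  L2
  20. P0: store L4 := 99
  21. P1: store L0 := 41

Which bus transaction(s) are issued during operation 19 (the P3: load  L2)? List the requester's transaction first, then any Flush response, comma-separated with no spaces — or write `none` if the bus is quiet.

bus = none

[1] P1: store L2 := 25 | P0:I, P1:M(25), P2:I, P3:I | bus: BusRdX
[2] P3: load  L2 | P0:I, P1:S(25), P2:I, P3:S(25) | bus: BusRd,Flush
[3] P1: store L1 := 28 | P0:I, P1:M(28), P2:I, P3:I | bus: BusRdX
[4] P2: store L4 := 97 | P0:I, P1:I, P2:M(97), P3:I | bus: BusRdX
[5] P1: store L0 := 81 | P0:I, P1:M(81), P2:I, P3:I | bus: BusRdX
[6] P0: load  L1 | P0:S(28), P1:S(28), P2:I, P3:I | bus: BusRd,Flush
[7] P2: store L2 := 87 | P0:I, P1:I, P2:M(87), P3:I | bus: BusRdX
[8] P3: load  L1 | P0:S(28), P1:S(28), P2:I, P3:S(28) | bus: BusRd
[9] P1: load  L2 | P0:I, P1:S(87), P2:S(87), P3:I | bus: BusRd,Flush
[10] P3: load  L2 | P0:I, P1:S(87), P2:S(87), P3:S(87) | bus: BusRd
[11] P3: load  L0 | P0:I, P1:S(81), P2:I, P3:S(81) | bus: BusRd,Flush
[12] P3: load  L1 | P0:S(28), P1:S(28), P2:I, P3:S(28) | bus: none
[13] P1: store L2 := 29 | P0:I, P1:M(29), P2:I, P3:I | bus: BusRdX
[14] P3: load  L2 | P0:I, P1:S(29), P2:I, P3:S(29) | bus: BusRd,Flush
[15] P3: load  L0 | P0:I, P1:S(81), P2:I, P3:S(81) | bus: none
[16] P1: store L0 := 26 | P0:I, P1:M(26), P2:I, P3:I | bus: BusRdX
[17] P3: load  L1 | P0:S(28), P1:S(28), P2:I, P3:S(28) | bus: none
[18] P2: store L1 := 31 | P0:I, P1:I, P2:M(31), P3:I | bus: BusRdX
[19] P3: load  L2 | P0:I, P1:S(29), P2:I, P3:S(29) | bus: none
[20] P0: store L4 := 99 | P0:M(99), P1:I, P2:I, P3:I | bus: BusRdX,Flush
[21] P1: store L0 := 41 | P0:I, P1:M(41), P2:I, P3:I | bus: none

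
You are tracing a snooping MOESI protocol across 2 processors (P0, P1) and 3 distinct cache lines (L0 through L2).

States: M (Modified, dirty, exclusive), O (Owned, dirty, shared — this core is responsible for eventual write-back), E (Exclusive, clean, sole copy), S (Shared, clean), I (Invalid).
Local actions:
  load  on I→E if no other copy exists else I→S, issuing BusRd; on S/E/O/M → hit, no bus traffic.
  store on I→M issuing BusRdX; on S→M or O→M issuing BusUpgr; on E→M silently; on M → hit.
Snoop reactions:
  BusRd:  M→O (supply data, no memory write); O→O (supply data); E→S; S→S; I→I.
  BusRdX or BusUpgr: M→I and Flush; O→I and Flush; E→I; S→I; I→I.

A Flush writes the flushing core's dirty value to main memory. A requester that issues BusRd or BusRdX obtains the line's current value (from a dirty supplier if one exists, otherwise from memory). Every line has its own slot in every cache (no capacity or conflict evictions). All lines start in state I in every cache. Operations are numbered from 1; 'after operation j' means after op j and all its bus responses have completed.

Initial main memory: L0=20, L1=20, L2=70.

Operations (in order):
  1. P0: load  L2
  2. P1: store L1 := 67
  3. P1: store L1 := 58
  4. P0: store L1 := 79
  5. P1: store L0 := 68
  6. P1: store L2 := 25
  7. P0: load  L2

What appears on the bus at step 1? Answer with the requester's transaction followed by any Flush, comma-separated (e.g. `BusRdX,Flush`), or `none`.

bus = BusRd

[1] P0: load  L2 | P0:E(70), P1:I | bus: BusRd
[2] P1: store L1 := 67 | P0:I, P1:M(67) | bus: BusRdX
[3] P1: store L1 := 58 | P0:I, P1:M(58) | bus: none
[4] P0: store L1 := 79 | P0:M(79), P1:I | bus: BusRdX,Flush
[5] P1: store L0 := 68 | P0:I, P1:M(68) | bus: BusRdX
[6] P1: store L2 := 25 | P0:I, P1:M(25) | bus: BusRdX
[7] P0: load  L2 | P0:S(25), P1:O(25) | bus: BusRd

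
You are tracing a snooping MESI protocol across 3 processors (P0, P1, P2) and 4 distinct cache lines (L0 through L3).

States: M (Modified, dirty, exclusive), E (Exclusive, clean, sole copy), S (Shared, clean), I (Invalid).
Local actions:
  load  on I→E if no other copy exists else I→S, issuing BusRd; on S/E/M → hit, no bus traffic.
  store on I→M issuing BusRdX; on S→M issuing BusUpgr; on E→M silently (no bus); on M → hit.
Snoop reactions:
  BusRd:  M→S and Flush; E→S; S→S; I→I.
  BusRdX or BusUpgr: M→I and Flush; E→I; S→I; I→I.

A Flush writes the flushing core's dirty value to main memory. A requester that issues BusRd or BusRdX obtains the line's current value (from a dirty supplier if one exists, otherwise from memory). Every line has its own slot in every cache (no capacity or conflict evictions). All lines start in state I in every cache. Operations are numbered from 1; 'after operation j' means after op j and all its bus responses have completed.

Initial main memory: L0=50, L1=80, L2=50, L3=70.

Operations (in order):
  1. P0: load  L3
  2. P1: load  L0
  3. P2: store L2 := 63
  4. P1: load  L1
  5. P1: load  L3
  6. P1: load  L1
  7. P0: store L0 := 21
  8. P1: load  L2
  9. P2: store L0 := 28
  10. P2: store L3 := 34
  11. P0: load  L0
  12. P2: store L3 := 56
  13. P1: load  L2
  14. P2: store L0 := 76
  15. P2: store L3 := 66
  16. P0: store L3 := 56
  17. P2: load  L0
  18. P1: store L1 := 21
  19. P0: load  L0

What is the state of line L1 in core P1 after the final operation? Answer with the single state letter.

1. P0: load  L3  bus=[BusRd]  L3: P0=E P1=I P2=I  mem[L3]=70
2. P1: load  L0  bus=[BusRd]  L0: P0=I P1=E P2=I  mem[L0]=50
3. P2: store L2 := 63  bus=[BusRdX]  L2: P0=I P1=I P2=M  mem[L2]=50
4. P1: load  L1  bus=[BusRd]  L1: P0=I P1=E P2=I  mem[L1]=80
5. P1: load  L3  bus=[BusRd]  L3: P0=S P1=S P2=I  mem[L3]=70
6. P1: load  L1  bus=[-]  L1: P0=I P1=E P2=I  mem[L1]=80
7. P0: store L0 := 21  bus=[BusRdX]  L0: P0=M P1=I P2=I  mem[L0]=50
8. P1: load  L2  bus=[BusRd,Flush]  L2: P0=I P1=S P2=S  mem[L2]=63
9. P2: store L0 := 28  bus=[BusRdX,Flush]  L0: P0=I P1=I P2=M  mem[L0]=21
10. P2: store L3 := 34  bus=[BusRdX]  L3: P0=I P1=I P2=M  mem[L3]=70
11. P0: load  L0  bus=[BusRd,Flush]  L0: P0=S P1=I P2=S  mem[L0]=28
12. P2: store L3 := 56  bus=[-]  L3: P0=I P1=I P2=M  mem[L3]=70
13. P1: load  L2  bus=[-]  L2: P0=I P1=S P2=S  mem[L2]=63
14. P2: store L0 := 76  bus=[BusUpgr]  L0: P0=I P1=I P2=M  mem[L0]=28
15. P2: store L3 := 66  bus=[-]  L3: P0=I P1=I P2=M  mem[L3]=70
16. P0: store L3 := 56  bus=[BusRdX,Flush]  L3: P0=M P1=I P2=I  mem[L3]=66
17. P2: load  L0  bus=[-]  L0: P0=I P1=I P2=M  mem[L0]=28
18. P1: store L1 := 21  bus=[-]  L1: P0=I P1=M P2=I  mem[L1]=80
19. P0: load  L0  bus=[BusRd,Flush]  L0: P0=S P1=I P2=S  mem[L0]=76

state = M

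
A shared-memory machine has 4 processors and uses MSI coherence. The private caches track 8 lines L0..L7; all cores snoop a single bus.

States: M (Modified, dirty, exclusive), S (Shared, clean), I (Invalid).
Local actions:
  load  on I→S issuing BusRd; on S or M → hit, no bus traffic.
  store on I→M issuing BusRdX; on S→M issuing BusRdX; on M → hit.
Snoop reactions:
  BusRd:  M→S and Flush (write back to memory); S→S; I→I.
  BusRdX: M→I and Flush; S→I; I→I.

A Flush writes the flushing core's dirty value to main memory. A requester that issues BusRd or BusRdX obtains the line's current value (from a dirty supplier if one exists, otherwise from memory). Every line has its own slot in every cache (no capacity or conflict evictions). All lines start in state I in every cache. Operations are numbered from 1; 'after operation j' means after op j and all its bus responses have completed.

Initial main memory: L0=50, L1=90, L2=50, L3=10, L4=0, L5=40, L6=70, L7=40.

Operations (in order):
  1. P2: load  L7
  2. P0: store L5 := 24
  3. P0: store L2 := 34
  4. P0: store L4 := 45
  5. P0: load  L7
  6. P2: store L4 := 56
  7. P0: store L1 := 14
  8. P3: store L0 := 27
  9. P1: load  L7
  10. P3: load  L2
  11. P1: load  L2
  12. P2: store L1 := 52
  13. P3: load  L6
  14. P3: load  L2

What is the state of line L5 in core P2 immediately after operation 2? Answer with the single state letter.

state = I

1. P2: load  L7  bus=[BusRd]  L7: P0=I P1=I P2=S P3=I  mem[L7]=40
2. P0: store L5 := 24  bus=[BusRdX]  L5: P0=M P1=I P2=I P3=I  mem[L5]=40
3. P0: store L2 := 34  bus=[BusRdX]  L2: P0=M P1=I P2=I P3=I  mem[L2]=50
4. P0: store L4 := 45  bus=[BusRdX]  L4: P0=M P1=I P2=I P3=I  mem[L4]=0
5. P0: load  L7  bus=[BusRd]  L7: P0=S P1=I P2=S P3=I  mem[L7]=40
6. P2: store L4 := 56  bus=[BusRdX,Flush]  L4: P0=I P1=I P2=M P3=I  mem[L4]=45
7. P0: store L1 := 14  bus=[BusRdX]  L1: P0=M P1=I P2=I P3=I  mem[L1]=90
8. P3: store L0 := 27  bus=[BusRdX]  L0: P0=I P1=I P2=I P3=M  mem[L0]=50
9. P1: load  L7  bus=[BusRd]  L7: P0=S P1=S P2=S P3=I  mem[L7]=40
10. P3: load  L2  bus=[BusRd,Flush]  L2: P0=S P1=I P2=I P3=S  mem[L2]=34
11. P1: load  L2  bus=[BusRd]  L2: P0=S P1=S P2=I P3=S  mem[L2]=34
12. P2: store L1 := 52  bus=[BusRdX,Flush]  L1: P0=I P1=I P2=M P3=I  mem[L1]=14
13. P3: load  L6  bus=[BusRd]  L6: P0=I P1=I P2=I P3=S  mem[L6]=70
14. P3: load  L2  bus=[-]  L2: P0=S P1=S P2=I P3=S  mem[L2]=34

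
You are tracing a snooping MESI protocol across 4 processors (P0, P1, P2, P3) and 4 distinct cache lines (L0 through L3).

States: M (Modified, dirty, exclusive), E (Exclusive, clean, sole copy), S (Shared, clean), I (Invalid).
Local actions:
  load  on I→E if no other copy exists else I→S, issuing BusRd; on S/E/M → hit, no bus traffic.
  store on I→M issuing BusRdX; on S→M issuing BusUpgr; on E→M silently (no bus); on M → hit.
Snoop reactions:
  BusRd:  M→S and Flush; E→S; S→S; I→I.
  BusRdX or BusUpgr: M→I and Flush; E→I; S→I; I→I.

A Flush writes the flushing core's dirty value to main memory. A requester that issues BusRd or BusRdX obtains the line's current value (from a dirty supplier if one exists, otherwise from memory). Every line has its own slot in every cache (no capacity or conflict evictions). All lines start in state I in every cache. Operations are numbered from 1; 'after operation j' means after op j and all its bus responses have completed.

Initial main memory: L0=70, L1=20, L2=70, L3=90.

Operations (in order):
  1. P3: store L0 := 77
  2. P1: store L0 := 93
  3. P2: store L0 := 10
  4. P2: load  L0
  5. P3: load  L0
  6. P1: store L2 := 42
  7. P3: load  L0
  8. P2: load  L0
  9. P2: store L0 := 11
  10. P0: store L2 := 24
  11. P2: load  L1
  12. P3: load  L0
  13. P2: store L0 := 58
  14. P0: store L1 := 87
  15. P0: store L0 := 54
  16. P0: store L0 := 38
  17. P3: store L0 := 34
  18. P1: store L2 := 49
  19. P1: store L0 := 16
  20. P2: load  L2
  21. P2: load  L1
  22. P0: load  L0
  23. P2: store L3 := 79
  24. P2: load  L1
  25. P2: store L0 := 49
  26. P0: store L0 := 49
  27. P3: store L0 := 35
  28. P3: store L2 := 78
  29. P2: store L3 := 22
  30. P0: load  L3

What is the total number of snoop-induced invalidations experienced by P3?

step 1: P3: store L0 := 77  ⟶  IIIM  (L0)  txn=BusRdX  M[L0]=70
step 2: P1: store L0 := 93  ⟶  IMII  (L0)  txn=BusRdX+Flush  M[L0]=77
step 3: P2: store L0 := 10  ⟶  IIMI  (L0)  txn=BusRdX+Flush  M[L0]=93
step 4: P2: load  L0  ⟶  IIMI  (L0)  txn=∅  M[L0]=93
step 5: P3: load  L0  ⟶  IISS  (L0)  txn=BusRd+Flush  M[L0]=10
step 6: P1: store L2 := 42  ⟶  IMII  (L2)  txn=BusRdX  M[L2]=70
step 7: P3: load  L0  ⟶  IISS  (L0)  txn=∅  M[L0]=10
step 8: P2: load  L0  ⟶  IISS  (L0)  txn=∅  M[L0]=10
step 9: P2: store L0 := 11  ⟶  IIMI  (L0)  txn=BusUpgr  M[L0]=10
step 10: P0: store L2 := 24  ⟶  MIII  (L2)  txn=BusRdX+Flush  M[L2]=42
step 11: P2: load  L1  ⟶  IIEI  (L1)  txn=BusRd  M[L1]=20
step 12: P3: load  L0  ⟶  IISS  (L0)  txn=BusRd+Flush  M[L0]=11
step 13: P2: store L0 := 58  ⟶  IIMI  (L0)  txn=BusUpgr  M[L0]=11
step 14: P0: store L1 := 87  ⟶  MIII  (L1)  txn=BusRdX  M[L1]=20
step 15: P0: store L0 := 54  ⟶  MIII  (L0)  txn=BusRdX+Flush  M[L0]=58
step 16: P0: store L0 := 38  ⟶  MIII  (L0)  txn=∅  M[L0]=58
step 17: P3: store L0 := 34  ⟶  IIIM  (L0)  txn=BusRdX+Flush  M[L0]=38
step 18: P1: store L2 := 49  ⟶  IMII  (L2)  txn=BusRdX+Flush  M[L2]=24
step 19: P1: store L0 := 16  ⟶  IMII  (L0)  txn=BusRdX+Flush  M[L0]=34
step 20: P2: load  L2  ⟶  ISSI  (L2)  txn=BusRd+Flush  M[L2]=49
step 21: P2: load  L1  ⟶  SISI  (L1)  txn=BusRd+Flush  M[L1]=87
step 22: P0: load  L0  ⟶  SSII  (L0)  txn=BusRd+Flush  M[L0]=16
step 23: P2: store L3 := 79  ⟶  IIMI  (L3)  txn=BusRdX  M[L3]=90
step 24: P2: load  L1  ⟶  SISI  (L1)  txn=∅  M[L1]=87
step 25: P2: store L0 := 49  ⟶  IIMI  (L0)  txn=BusRdX  M[L0]=16
step 26: P0: store L0 := 49  ⟶  MIII  (L0)  txn=BusRdX+Flush  M[L0]=49
step 27: P3: store L0 := 35  ⟶  IIIM  (L0)  txn=BusRdX+Flush  M[L0]=49
step 28: P3: store L2 := 78  ⟶  IIIM  (L2)  txn=BusRdX  M[L2]=49
step 29: P2: store L3 := 22  ⟶  IIMI  (L3)  txn=∅  M[L3]=90
step 30: P0: load  L3  ⟶  SISI  (L3)  txn=BusRd+Flush  M[L3]=22

invalidations = 4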